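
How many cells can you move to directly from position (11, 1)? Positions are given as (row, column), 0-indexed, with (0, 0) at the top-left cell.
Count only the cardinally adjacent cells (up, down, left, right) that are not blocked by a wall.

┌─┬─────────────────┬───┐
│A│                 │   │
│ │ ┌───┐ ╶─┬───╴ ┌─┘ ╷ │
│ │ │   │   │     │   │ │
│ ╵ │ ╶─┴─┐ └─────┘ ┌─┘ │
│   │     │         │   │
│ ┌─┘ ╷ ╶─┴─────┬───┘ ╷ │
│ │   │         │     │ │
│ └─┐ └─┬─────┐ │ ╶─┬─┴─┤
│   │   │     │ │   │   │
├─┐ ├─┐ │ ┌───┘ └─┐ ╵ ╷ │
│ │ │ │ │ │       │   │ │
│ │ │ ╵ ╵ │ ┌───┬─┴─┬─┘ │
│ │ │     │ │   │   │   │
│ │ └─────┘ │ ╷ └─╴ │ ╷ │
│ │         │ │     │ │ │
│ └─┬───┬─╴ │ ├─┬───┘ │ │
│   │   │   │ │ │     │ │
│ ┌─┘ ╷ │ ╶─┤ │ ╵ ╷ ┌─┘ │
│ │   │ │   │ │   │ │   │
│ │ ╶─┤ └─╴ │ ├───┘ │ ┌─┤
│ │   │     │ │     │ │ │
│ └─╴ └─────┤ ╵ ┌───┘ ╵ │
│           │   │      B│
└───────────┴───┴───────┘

Checking passable neighbors of (11, 1):
Neighbors: (11, 0), (11, 2)
Count: 2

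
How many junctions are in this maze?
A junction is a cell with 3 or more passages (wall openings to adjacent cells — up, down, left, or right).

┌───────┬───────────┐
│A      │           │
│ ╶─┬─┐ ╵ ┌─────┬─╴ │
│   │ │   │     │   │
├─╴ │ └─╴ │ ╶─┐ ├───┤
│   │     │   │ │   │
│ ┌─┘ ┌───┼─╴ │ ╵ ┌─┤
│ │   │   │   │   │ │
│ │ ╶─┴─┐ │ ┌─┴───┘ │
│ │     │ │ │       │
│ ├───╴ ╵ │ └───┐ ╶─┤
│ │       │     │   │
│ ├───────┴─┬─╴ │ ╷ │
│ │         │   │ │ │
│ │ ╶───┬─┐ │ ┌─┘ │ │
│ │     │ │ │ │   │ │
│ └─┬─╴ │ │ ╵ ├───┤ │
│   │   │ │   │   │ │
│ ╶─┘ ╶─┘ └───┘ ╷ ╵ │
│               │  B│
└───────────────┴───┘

Checking each cell for number of passages:

Junctions found (3+ passages):
  (1, 4): 3 passages
  (2, 2): 3 passages
  (4, 8): 3 passages
  (5, 3): 3 passages
  (5, 8): 3 passages
  (8, 0): 3 passages
  (9, 2): 3 passages
  (9, 4): 3 passages
Total junctions: 8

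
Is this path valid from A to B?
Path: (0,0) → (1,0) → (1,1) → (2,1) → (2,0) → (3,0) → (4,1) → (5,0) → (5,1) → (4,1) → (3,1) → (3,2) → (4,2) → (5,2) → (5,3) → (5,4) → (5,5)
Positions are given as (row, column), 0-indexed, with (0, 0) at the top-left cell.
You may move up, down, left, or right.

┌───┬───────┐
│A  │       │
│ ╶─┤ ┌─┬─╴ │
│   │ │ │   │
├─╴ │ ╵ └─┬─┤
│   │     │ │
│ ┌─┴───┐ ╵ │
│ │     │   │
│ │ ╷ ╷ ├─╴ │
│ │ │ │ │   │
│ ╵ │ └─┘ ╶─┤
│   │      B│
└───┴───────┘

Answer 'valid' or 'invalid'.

Checking path validity:
Result: Invalid move at step 6: cannot move from (3, 0) to (4, 1).

invalid

Correct solution:

┌───┬───────┐
│A  │       │
│ ╶─┤ ┌─┬─╴ │
│↳ ↓│ │ │   │
├─╴ │ ╵ └─┬─┤
│↓ ↲│     │ │
│ ┌─┴───┐ ╵ │
│↓│↱ ↓  │   │
│ │ ╷ ╷ ├─╴ │
│↓│↑│↓│ │   │
│ ╵ │ └─┘ ╶─┤
│↳ ↑│↳ → → B│
└───┴───────┘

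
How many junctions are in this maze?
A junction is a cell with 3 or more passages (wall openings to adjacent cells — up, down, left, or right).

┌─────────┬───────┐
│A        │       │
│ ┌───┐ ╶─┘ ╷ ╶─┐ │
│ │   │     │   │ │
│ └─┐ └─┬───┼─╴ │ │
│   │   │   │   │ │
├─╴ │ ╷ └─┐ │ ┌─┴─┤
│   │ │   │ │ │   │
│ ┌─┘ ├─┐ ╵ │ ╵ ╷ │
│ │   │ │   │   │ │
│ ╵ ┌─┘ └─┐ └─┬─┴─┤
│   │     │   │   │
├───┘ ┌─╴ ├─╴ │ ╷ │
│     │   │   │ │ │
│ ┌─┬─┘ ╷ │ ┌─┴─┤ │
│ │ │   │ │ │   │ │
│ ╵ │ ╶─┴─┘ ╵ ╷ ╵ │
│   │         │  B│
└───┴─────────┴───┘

Checking each cell for number of passages:

Junctions found (3+ passages):
  (0, 3): 3 passages
  (0, 6): 3 passages
  (2, 2): 3 passages
  (4, 5): 3 passages
  (5, 3): 3 passages
  (6, 4): 3 passages
  (8, 5): 3 passages
Total junctions: 7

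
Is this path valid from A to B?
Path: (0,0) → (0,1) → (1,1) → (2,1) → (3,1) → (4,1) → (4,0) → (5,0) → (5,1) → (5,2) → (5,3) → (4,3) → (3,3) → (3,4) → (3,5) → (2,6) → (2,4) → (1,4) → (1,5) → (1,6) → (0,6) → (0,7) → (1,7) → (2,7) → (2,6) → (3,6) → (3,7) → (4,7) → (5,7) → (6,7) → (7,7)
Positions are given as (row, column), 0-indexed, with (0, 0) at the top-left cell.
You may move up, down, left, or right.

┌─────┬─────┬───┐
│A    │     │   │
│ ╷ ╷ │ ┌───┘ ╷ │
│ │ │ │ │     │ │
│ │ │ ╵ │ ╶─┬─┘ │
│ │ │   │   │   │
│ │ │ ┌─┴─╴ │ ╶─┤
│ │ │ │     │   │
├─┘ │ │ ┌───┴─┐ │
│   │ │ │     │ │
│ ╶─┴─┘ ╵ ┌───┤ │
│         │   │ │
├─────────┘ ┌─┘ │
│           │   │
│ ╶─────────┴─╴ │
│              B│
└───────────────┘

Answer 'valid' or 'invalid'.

Checking path validity:
Result: Invalid move at step 15: cannot move from (3, 5) to (2, 6).

invalid

Correct solution:

┌─────┬─────┬───┐
│A ↓  │     │↱ ↓│
│ ╷ ╷ │ ┌───┘ ╷ │
│ │↓│ │ │↱ → ↑│↓│
│ │ │ ╵ │ ╶─┬─┘ │
│ │↓│   │↑ ↰│↓ ↲│
│ │ │ ┌─┴─╴ │ ╶─┤
│ │↓│ │↱ → ↑│↳ ↓│
├─┘ │ │ ┌───┴─┐ │
│↓ ↲│ │↑│     │↓│
│ ╶─┴─┘ ╵ ┌───┤ │
│↳ → → ↑  │   │↓│
├─────────┘ ┌─┘ │
│           │  ↓│
│ ╶─────────┴─╴ │
│              B│
└───────────────┘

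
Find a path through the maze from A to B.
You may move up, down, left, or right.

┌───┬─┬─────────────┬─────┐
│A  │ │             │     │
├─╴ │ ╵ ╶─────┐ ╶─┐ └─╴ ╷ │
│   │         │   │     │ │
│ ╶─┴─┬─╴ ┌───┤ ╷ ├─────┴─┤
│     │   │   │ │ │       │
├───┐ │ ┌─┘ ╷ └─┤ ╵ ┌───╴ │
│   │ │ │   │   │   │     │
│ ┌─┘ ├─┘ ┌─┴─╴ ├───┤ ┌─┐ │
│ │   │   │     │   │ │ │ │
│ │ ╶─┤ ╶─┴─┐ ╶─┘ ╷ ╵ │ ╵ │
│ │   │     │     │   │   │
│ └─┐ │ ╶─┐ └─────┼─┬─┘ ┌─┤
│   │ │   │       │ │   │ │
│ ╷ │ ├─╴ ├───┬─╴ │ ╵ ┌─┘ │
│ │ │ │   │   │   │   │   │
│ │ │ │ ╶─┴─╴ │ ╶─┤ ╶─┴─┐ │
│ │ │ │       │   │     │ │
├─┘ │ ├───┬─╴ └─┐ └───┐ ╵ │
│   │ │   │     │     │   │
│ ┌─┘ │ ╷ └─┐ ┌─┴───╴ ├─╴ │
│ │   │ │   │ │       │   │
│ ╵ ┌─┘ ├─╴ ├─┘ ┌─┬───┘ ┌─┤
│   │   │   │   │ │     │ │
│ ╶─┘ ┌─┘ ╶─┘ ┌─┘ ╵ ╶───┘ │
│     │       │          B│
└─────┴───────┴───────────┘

Finding the shortest path through the maze:
Path length: 96 steps
Directions: right → down → left → down → right → right → down → down → left → down → right → down → down → down → down → down → left → down → left → down → right → right → up → right → up → up → right → down → right → down → left → down → right → right → up → right → up → right → right → right → up → left → left → up → left → up → right → up → left → left → left → up → left → left → up → right → up → right → up → right → down → right → down → left → down → right → right → up → right → down → right → up → up → right → right → down → down → left → down → left → down → left → down → right → right → down → right → down → left → down → left → left → down → right → right → right

Solution:

┌───┬─┬─────────────┬─────┐
│A ↓│ │             │     │
├─╴ │ ╵ ╶─────┐ ╶─┐ └─╴ ╷ │
│↓ ↲│         │   │     │ │
│ ╶─┴─┬─╴ ┌───┤ ╷ ├─────┴─┤
│↳ → ↓│   │↱ ↓│ │ │       │
├───┐ │ ┌─┘ ╷ └─┤ ╵ ┌───╴ │
│   │↓│ │↱ ↑│↳ ↓│   │↱ → ↓│
│ ┌─┘ ├─┘ ┌─┴─╴ ├───┤ ┌─┐ │
│ │↓ ↲│↱ ↑│  ↓ ↲│↱ ↓│↑│ │↓│
│ │ ╶─┤ ╶─┴─┐ ╶─┘ ╷ ╵ │ ╵ │
│ │↳ ↓│↑ ← ↰│↳ → ↑│↳ ↑│↓ ↲│
│ └─┐ │ ╶─┐ └─────┼─┬─┘ ┌─┤
│   │↓│   │↑ ← ← ↰│ │↓ ↲│ │
│ ╷ │ ├─╴ ├───┬─╴ │ ╵ ┌─┘ │
│ │ │↓│   │   │↱ ↑│↓ ↲│   │
│ │ │ │ ╶─┴─╴ │ ╶─┤ ╶─┴─┐ │
│ │ │↓│       │↑ ↰│↳ → ↓│ │
├─┘ │ ├───┬─╴ └─┐ └───┐ ╵ │
│   │↓│↱ ↓│     │↑ ← ↰│↳ ↓│
│ ┌─┘ │ ╷ └─┐ ┌─┴───╴ ├─╴ │
│ │↓ ↲│↑│↳ ↓│ │↱ → → ↑│↓ ↲│
│ ╵ ┌─┘ ├─╴ ├─┘ ┌─┬───┘ ┌─┤
│↓ ↲│↱ ↑│↓ ↲│↱ ↑│ │↓ ← ↲│ │
│ ╶─┘ ┌─┘ ╶─┘ ┌─┘ ╵ ╶───┘ │
│↳ → ↑│  ↳ → ↑│    ↳ → → B│
└─────┴───────┴───────────┘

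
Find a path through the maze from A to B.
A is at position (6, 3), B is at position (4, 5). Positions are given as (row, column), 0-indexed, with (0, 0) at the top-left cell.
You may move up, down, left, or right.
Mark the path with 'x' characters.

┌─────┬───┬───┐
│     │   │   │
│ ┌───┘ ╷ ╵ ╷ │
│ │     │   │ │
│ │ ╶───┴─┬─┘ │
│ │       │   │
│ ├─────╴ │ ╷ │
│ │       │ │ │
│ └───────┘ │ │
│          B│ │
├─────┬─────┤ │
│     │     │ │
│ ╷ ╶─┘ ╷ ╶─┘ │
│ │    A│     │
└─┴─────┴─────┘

Finding the shortest path from (6, 3) to (4, 5):
Path length: 12 steps
Directions: up → right → down → right → right → up → up → up → up → left → down → down

Solution:

┌─────┬───┬───┐
│     │   │   │
│ ┌───┘ ╷ ╵ ╷ │
│ │     │   │ │
│ │ ╶───┴─┬─┘ │
│ │       │x x│
│ ├─────╴ │ ╷ │
│ │       │x│x│
│ └───────┘ │ │
│          B│x│
├─────┬─────┤ │
│     │x x  │x│
│ ╷ ╶─┘ ╷ ╶─┘ │
│ │    A│x x x│
└─┴─────┴─────┘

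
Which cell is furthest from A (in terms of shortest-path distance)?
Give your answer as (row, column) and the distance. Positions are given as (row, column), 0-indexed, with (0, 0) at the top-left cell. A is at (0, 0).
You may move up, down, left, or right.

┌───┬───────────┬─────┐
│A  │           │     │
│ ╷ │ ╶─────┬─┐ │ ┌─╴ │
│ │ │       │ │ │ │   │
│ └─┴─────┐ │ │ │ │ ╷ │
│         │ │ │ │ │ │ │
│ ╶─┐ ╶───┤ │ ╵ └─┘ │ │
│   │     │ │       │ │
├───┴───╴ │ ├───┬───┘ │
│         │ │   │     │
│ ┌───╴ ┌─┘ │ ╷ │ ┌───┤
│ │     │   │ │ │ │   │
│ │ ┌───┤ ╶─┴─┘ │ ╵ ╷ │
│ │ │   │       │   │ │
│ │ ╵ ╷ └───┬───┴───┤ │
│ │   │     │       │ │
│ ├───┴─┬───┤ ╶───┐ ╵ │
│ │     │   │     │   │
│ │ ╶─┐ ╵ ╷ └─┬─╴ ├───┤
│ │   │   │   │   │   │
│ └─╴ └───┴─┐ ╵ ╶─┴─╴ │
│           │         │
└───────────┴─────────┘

Computing BFS distances from A to all cells:
Furthest cell: (5, 6)
Distance: 87 steps

Path from A to the furthest cell:

┌───┬───────────┬─────┐
│A  │↓ ← ← ← ← ↰│     │
│ ╷ │ ╶─────┬─┐ │ ┌─╴ │
│↓│ │↳ → → ↓│ │↑│ │↓ ↰│
│ └─┴─────┐ │ │ │ │ ╷ │
│↳ → ↓    │↓│ │↑│ │↓│↑│
│ ╶─┐ ╶───┤ │ ╵ └─┘ │ │
│   │↳ → ↓│↓│  ↑ ← ↲│↑│
├───┴───╴ │ ├───┬───┘ │
│↓ ← ← ← ↲│↓│↓ ↰│↱ → ↑│
│ ┌───╴ ┌─┘ │ ╷ │ ┌───┤
│↓│     │↓ ↲│B│↑│↑│↓ ↰│
│ │ ┌───┤ ╶─┴─┘ │ ╵ ╷ │
│↓│ │   │↳ → → ↑│↑ ↲│↑│
│ │ ╵ ╷ └───┬───┴───┤ │
│↓│   │     │↱ → → ↓│↑│
│ ├───┴─┬───┤ ╶───┐ ╵ │
│↓│↱ → ↓│↱ ↓│↑ ← ↰│↳ ↑│
│ │ ╶─┐ ╵ ╷ └─┬─╴ ├───┤
│↓│↑ ↰│↳ ↑│↳ ↓│↱ ↑│   │
│ └─╴ └───┴─┐ ╵ ╶─┴─╴ │
│↳ → ↑      │↳ ↑      │
└───────────┴─────────┘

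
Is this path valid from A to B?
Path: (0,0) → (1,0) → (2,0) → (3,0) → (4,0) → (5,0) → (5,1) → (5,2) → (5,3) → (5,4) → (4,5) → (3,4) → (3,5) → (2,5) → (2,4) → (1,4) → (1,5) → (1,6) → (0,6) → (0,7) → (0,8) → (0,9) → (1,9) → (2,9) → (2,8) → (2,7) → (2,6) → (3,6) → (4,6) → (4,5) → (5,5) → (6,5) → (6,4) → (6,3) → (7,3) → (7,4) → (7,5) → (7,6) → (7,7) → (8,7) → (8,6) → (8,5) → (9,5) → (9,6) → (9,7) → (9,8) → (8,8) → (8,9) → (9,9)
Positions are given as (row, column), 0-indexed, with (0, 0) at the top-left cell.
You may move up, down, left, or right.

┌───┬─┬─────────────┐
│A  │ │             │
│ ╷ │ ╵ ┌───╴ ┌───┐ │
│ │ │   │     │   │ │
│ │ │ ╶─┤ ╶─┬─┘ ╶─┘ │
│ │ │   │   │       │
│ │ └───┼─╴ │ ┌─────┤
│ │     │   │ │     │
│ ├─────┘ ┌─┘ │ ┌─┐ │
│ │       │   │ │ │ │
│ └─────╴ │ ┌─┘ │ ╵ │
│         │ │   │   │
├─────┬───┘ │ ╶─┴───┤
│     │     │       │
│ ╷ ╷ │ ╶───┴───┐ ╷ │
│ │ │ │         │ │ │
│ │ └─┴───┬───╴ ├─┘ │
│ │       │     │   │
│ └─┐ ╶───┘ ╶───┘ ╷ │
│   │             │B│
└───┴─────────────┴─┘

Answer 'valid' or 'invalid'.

Checking path validity:
Result: Invalid move at step 10: cannot move from (5, 4) to (4, 5).

invalid

Correct solution:

┌───┬─┬─────────────┐
│A  │ │      ↱ → → ↓│
│ ╷ │ ╵ ┌───╴ ┌───┐ │
│↓│ │   │↱ → ↑│   │↓│
│ │ │ ╶─┤ ╶─┬─┘ ╶─┘ │
│↓│ │   │↑ ↰│↓ ← ← ↲│
│ │ └───┼─╴ │ ┌─────┤
│↓│     │↱ ↑│↓│     │
│ ├─────┘ ┌─┘ │ ┌─┐ │
│↓│      ↑│↓ ↲│ │ │ │
│ └─────╴ │ ┌─┘ │ ╵ │
│↳ → → → ↑│↓│   │   │
├─────┬───┘ │ ╶─┴───┤
│     │↓ ← ↲│       │
│ ╷ ╷ │ ╶───┴───┐ ╷ │
│ │ │ │↳ → → → ↓│ │ │
│ │ └─┴───┬───╴ ├─┘ │
│ │       │↓ ← ↲│↱ ↓│
│ └─┐ ╶───┘ ╶───┘ ╷ │
│   │      ↳ → → ↑│B│
└───┴─────────────┴─┘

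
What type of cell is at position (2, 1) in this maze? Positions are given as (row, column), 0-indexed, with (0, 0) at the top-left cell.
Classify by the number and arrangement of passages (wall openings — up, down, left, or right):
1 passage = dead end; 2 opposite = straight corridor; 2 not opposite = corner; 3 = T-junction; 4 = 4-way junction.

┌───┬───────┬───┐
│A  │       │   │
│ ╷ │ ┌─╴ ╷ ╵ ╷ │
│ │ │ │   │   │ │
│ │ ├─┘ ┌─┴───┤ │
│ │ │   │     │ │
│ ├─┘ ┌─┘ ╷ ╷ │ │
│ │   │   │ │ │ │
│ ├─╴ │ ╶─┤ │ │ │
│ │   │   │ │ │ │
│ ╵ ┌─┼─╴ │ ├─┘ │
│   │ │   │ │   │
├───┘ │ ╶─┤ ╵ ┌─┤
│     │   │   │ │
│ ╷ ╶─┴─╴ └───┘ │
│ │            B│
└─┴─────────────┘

Checking cell at (2, 1):
Number of passages: 1
Cell type: dead end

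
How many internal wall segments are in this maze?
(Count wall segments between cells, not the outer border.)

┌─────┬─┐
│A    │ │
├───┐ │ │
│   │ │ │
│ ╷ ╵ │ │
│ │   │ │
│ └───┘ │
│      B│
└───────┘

Counting internal wall segments:
Total internal walls: 9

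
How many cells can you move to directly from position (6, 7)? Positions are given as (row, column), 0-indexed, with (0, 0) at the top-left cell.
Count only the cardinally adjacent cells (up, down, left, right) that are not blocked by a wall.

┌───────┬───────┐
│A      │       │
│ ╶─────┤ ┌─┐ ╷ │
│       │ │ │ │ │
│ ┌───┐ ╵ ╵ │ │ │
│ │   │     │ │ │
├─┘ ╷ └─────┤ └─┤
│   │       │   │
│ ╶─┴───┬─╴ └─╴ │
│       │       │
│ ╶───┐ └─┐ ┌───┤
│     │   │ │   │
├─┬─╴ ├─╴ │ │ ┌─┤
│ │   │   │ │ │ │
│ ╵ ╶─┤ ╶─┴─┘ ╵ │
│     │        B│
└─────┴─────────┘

Checking passable neighbors of (6, 7):
Neighbors: (7, 7)
Count: 1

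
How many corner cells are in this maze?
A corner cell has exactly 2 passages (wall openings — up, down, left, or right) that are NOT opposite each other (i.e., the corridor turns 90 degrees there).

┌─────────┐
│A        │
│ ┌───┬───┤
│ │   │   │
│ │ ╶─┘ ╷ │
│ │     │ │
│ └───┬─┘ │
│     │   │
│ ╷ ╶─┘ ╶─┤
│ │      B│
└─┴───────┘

Counting corner cells (2 non-opposite passages):
Total corners: 9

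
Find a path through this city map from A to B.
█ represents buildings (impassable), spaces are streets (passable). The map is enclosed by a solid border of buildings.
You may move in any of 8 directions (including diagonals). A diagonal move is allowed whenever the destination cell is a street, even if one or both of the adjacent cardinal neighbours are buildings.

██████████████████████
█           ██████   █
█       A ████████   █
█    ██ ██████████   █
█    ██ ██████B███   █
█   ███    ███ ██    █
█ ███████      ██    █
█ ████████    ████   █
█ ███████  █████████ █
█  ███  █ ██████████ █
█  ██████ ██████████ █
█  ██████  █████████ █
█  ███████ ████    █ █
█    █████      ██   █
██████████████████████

Finding the shortest path from A to B:
Movement: 8-directional
Path length: 10 steps
Directions: down-left → down → down-right → right → right → down-right → right → right → up-right → up

Solution:

██████████████████████
█           ██████   █
█       A ████████   █
█    ██↓██████████   █
█    ██↘██████B███   █
█   ███ →→↘███↑██    █
█ ███████  →→↗ ██    █
█ ████████    ████   █
█ ███████  █████████ █
█  ███  █ ██████████ █
█  ██████ ██████████ █
█  ██████  █████████ █
█  ███████ ████    █ █
█    █████      ██   █
██████████████████████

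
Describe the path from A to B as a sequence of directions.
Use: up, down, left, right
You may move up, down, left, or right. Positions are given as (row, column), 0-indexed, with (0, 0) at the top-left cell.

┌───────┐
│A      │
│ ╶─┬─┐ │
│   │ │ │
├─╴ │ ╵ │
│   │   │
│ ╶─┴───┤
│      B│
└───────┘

Finding the path and converting it to directions:
Path through cells: (0,0) → (1,0) → (1,1) → (2,1) → (2,0) → (3,0) → (3,1) → (3,2) → (3,3)
Directions: down, right, down, left, down, right, right, right

Solution:

┌───────┐
│A      │
│ ╶─┬─┐ │
│↳ ↓│ │ │
├─╴ │ ╵ │
│↓ ↲│   │
│ ╶─┴───┤
│↳ → → B│
└───────┘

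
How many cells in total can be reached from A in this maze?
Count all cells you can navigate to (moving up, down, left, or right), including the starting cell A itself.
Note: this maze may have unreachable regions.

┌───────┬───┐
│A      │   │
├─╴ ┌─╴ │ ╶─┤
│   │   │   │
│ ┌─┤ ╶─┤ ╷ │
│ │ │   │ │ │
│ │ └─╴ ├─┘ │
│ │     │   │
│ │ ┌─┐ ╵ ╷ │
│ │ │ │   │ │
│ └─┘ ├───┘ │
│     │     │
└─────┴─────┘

Using BFS/flood-fill to find all reachable cells from A:
Maze size: 6 × 6 = 36 total cells
All cells are reachable — the maze is fully connected.
Reachable cells: 36

Reachable region (· marks reachable cells):

┌───────┬───┐
│A · · ·│· ·│
├─╴ ┌─╴ │ ╶─┤
│· ·│· ·│· ·│
│ ┌─┤ ╶─┤ ╷ │
│·│·│· ·│·│·│
│ │ └─╴ ├─┘ │
│·│· · ·│· ·│
│ │ ┌─┐ ╵ ╷ │
│·│·│·│· ·│·│
│ └─┘ ├───┘ │
│· · ·│· · ·│
└─────┴─────┘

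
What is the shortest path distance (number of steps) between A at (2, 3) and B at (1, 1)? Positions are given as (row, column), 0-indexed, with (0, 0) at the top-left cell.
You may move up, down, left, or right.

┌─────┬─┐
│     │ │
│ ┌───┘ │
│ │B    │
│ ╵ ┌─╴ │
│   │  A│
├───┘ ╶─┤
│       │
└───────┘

Finding path from (2, 3) to (1, 1):
Path: (2,3) → (1,3) → (1,2) → (1,1)
Distance: 3 steps

Solution:

┌─────┬─┐
│     │ │
│ ┌───┘ │
│ │B ← ↰│
│ ╵ ┌─╴ │
│   │  A│
├───┘ ╶─┤
│       │
└───────┘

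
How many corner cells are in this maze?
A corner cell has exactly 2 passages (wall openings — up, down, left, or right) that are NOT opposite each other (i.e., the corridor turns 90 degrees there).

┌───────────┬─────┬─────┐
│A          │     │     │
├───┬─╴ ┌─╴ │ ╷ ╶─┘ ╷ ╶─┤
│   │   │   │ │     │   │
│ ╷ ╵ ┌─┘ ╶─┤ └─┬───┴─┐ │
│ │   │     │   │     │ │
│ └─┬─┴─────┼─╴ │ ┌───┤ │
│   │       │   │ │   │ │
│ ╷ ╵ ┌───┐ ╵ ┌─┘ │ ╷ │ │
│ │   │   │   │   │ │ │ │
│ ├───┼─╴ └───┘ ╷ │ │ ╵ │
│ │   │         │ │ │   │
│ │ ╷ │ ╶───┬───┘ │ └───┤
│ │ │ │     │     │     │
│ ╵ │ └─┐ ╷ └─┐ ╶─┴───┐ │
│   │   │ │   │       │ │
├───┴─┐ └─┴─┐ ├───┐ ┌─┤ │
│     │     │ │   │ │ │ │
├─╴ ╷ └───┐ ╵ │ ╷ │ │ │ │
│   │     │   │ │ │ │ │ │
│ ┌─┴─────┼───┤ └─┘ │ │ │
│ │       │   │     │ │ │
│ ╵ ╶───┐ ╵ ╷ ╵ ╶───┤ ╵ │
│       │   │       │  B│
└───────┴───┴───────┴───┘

Counting corner cells (2 non-opposite passages):
Total corners: 70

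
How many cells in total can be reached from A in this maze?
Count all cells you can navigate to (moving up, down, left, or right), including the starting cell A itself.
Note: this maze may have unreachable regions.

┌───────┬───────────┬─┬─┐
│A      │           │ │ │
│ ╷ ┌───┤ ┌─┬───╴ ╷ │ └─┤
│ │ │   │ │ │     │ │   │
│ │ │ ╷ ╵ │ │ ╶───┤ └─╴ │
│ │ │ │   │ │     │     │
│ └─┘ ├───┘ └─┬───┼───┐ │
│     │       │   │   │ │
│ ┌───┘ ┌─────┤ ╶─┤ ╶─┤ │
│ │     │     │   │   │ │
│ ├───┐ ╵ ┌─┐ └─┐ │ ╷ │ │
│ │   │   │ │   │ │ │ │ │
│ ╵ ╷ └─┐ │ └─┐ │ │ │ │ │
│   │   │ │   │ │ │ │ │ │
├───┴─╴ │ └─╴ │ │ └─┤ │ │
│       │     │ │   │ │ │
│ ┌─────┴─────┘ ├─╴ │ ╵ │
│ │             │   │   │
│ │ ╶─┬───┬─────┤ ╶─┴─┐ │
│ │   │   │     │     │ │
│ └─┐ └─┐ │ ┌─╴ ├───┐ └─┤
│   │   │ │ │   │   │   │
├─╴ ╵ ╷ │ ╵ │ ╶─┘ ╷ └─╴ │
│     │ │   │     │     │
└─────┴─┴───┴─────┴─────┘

Using BFS/flood-fill to find all reachable cells from A:
Maze size: 12 × 12 = 144 total cells
35 cell(s) are walled off and cannot be reached from A.
Reachable cells: 109

Reachable region (· marks reachable cells):

┌───────┬───────────┬─┬─┐
│A · · ·│· · · · · ·│·│ │
│ ╷ ┌───┤ ┌─┬───╴ ╷ │ └─┤
│·│·│· ·│·│·│· · ·│·│· ·│
│ │ │ ╷ ╵ │ │ ╶───┤ └─╴ │
│·│·│·│· ·│·│· · ·│· · ·│
│ └─┘ ├───┘ └─┬───┼───┐ │
│· · ·│· · · ·│   │· ·│·│
│ ┌───┘ ┌─────┤ ╶─┤ ╶─┤ │
│·│· · ·│· · ·│   │· ·│·│
│ ├───┐ ╵ ┌─┐ └─┐ │ ╷ │ │
│·│· ·│· ·│·│· ·│ │·│·│·│
│ ╵ ╷ └─┐ │ └─┐ │ │ │ │ │
│· ·│· ·│·│· ·│·│ │·│·│·│
├───┴─╴ │ └─╴ │ │ └─┤ │ │
│· · · ·│· · ·│·│   │·│·│
│ ┌─────┴─────┘ ├─╴ │ ╵ │
│·│· · · · · · ·│   │· ·│
│ │ ╶─┬───┬─────┤ ╶─┴─┐ │
│·│· ·│   │     │     │·│
│ └─┐ └─┐ │ ┌─╴ ├───┐ └─┤
│· ·│· ·│ │ │   │   │   │
├─╴ ╵ ╷ │ ╵ │ ╶─┘ ╷ └─╴ │
│· · ·│·│   │     │     │
└─────┴─┴───┴─────┴─────┘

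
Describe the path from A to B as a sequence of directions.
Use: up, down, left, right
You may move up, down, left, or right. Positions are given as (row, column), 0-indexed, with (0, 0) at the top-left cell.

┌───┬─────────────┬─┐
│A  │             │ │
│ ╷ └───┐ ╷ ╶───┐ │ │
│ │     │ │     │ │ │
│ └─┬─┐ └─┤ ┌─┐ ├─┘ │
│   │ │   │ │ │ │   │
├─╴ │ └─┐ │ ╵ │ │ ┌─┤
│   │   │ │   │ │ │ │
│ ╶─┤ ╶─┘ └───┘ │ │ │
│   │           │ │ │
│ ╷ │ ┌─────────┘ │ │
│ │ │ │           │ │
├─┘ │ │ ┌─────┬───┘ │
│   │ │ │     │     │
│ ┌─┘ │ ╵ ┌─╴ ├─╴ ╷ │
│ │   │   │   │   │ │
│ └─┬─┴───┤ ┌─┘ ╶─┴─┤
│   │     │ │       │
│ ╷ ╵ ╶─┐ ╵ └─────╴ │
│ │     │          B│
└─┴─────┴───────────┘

Finding the path and converting it to directions:
Path through cells: (0,0) → (1,0) → (2,0) → (2,1) → (3,1) → (3,0) → (4,0) → (4,1) → (5,1) → (6,1) → (6,0) → (7,0) → (8,0) → (8,1) → (9,1) → (9,2) → (8,2) → (8,3) → (8,4) → (9,4) → (9,5) → (9,6) → (9,7) → (9,8) → (9,9)
Directions: down, down, right, down, left, down, right, down, down, left, down, down, right, down, right, up, right, right, down, right, right, right, right, right

Solution:

┌───┬─────────────┬─┐
│A  │             │ │
│ ╷ └───┐ ╷ ╶───┐ │ │
│↓│     │ │     │ │ │
│ └─┬─┐ └─┤ ┌─┐ ├─┘ │
│↳ ↓│ │   │ │ │ │   │
├─╴ │ └─┐ │ ╵ │ │ ┌─┤
│↓ ↲│   │ │   │ │ │ │
│ ╶─┤ ╶─┘ └───┘ │ │ │
│↳ ↓│           │ │ │
│ ╷ │ ┌─────────┘ │ │
│ │↓│ │           │ │
├─┘ │ │ ┌─────┬───┘ │
│↓ ↲│ │ │     │     │
│ ┌─┘ │ ╵ ┌─╴ ├─╴ ╷ │
│↓│   │   │   │   │ │
│ └─┬─┴───┤ ┌─┘ ╶─┴─┤
│↳ ↓│↱ → ↓│ │       │
│ ╷ ╵ ╶─┐ ╵ └─────╴ │
│ │↳ ↑  │↳ → → → → B│
└─┴─────┴───────────┘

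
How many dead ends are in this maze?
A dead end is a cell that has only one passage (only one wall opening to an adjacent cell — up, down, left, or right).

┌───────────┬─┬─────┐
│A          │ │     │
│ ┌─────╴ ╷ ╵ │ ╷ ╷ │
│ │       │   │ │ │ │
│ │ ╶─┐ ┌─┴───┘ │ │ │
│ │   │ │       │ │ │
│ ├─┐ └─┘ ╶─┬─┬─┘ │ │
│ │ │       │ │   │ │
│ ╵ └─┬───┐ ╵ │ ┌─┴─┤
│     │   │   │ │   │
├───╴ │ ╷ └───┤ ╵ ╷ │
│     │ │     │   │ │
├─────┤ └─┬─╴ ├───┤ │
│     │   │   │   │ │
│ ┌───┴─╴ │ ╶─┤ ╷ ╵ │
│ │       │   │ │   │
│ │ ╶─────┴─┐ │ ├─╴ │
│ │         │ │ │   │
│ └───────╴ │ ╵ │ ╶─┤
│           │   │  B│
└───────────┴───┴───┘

Checking each cell for number of passages:

Dead ends found at positions:
  (0, 6)
  (2, 3)
  (3, 1)
  (3, 6)
  (3, 9)
  (5, 0)
  (6, 2)
  (9, 9)
Total dead ends: 8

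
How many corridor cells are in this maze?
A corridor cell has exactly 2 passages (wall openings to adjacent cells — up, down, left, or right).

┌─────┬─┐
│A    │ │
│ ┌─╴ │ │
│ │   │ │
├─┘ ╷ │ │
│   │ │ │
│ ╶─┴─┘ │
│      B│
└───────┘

Counting cells with exactly 2 passages:
Total corridor cells: 12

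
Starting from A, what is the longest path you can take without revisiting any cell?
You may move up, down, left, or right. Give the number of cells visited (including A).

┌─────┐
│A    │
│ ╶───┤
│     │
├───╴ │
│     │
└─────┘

Finding longest simple path using DFS:
Start: (0, 0)
Longest path visits 7 cells
Path: A → down → right → right → down → left → left

Solution:

┌─────┐
│A    │
│ ╶───┤
│↳ → ↓│
├───╴ │
│B ← ↲│
└─────┘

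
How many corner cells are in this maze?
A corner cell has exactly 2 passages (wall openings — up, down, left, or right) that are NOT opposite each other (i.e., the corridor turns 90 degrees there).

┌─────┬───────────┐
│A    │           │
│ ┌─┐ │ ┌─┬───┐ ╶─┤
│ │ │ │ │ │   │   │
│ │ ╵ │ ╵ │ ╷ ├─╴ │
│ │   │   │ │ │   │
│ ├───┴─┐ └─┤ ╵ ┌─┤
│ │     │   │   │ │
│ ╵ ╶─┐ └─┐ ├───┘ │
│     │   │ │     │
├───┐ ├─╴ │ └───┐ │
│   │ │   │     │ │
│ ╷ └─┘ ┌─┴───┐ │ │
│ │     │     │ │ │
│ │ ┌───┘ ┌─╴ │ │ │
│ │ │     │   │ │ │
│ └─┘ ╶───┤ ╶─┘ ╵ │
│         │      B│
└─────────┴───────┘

Counting corner cells (2 non-opposite passages):
Total corners: 38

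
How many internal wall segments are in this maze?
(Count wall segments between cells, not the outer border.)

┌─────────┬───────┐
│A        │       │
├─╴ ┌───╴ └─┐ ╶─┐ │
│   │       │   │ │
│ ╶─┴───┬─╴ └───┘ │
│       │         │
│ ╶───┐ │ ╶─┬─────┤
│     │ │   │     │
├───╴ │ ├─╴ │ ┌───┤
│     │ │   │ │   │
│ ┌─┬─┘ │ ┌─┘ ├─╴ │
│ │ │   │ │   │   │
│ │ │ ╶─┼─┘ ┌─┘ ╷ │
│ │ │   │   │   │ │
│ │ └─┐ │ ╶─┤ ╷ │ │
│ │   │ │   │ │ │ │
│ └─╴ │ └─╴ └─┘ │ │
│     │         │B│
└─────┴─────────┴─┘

Counting internal wall segments:
Total internal walls: 64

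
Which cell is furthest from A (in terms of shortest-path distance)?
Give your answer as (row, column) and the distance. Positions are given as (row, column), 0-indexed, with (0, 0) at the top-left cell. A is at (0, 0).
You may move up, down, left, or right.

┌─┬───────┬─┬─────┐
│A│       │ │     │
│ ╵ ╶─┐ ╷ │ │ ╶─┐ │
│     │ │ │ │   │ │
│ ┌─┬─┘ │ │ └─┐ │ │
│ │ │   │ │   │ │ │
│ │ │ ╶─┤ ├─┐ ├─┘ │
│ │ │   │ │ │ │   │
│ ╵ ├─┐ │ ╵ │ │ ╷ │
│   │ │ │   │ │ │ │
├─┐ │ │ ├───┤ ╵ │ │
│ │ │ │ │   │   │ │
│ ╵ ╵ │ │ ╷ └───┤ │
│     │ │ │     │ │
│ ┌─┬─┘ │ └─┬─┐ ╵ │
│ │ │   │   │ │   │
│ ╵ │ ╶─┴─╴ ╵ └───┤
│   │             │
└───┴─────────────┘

Computing BFS distances from A to all cells:
Furthest cell: (0, 5)
Distance: 43 steps

Path from A to the furthest cell:

┌─┬───────┬─┬─────┐
│A│↱ → ↓  │B│     │
│ ╵ ╶─┐ ╷ │ │ ╶─┐ │
│↳ ↑  │↓│ │↑│   │ │
│ ┌─┬─┘ │ │ └─┐ │ │
│ │ │↓ ↲│ │↑ ↰│ │ │
│ │ │ ╶─┤ ├─┐ ├─┘ │
│ │ │↳ ↓│ │ │↑│↓ ↰│
│ ╵ ├─┐ │ ╵ │ │ ╷ │
│   │ │↓│   │↑│↓│↑│
├─┐ │ │ ├───┤ ╵ │ │
│ │ │ │↓│↱ ↓│↑ ↲│↑│
│ ╵ ╵ │ │ ╷ └───┤ │
│     │↓│↑│↳ → ↓│↑│
│ ┌─┬─┘ │ └─┬─┐ ╵ │
│ │ │↓ ↲│↑ ↰│ │↳ ↑│
│ ╵ │ ╶─┴─╴ ╵ └───┤
│   │↳ → → ↑      │
└───┴─────────────┘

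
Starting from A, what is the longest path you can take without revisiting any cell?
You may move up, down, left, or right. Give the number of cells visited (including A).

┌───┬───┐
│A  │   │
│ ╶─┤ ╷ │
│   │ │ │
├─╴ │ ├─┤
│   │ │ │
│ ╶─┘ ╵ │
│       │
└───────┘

Finding longest simple path using DFS:
Start: (0, 0)
Longest path visits 13 cells
Path: A → down → right → down → left → down → right → right → up → up → up → right → down

Solution:

┌───┬───┐
│A  │↱ ↓│
│ ╶─┤ ╷ │
│↳ ↓│↑│B│
├─╴ │ ├─┤
│↓ ↲│↑│ │
│ ╶─┘ ╵ │
│↳ → ↑  │
└───────┘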